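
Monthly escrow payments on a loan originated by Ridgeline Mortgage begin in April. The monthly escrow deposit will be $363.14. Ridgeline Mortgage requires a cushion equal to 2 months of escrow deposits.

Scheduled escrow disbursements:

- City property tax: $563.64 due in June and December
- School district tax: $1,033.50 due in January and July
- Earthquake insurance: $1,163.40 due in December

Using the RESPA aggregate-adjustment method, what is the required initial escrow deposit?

$1,452.56

Cushion = 2 × $363.14 = $726.28
Trial balance (start $0, +$363.14 each month, − disbursements):
  Apr: +$363.14 → $363.14
  May: +$363.14 → $726.28
  Jun: +$363.14 − $563.64 → $525.78
  Jul: +$363.14 − $1,033.50 → -$144.58
  Aug: +$363.14 → $218.56
  Sep: +$363.14 → $581.70
  Oct: +$363.14 → $944.84
  Nov: +$363.14 → $1,307.98
  Dec: +$363.14 − $1,727.04 → -$55.92
  Jan: +$363.14 − $1,033.50 → -$726.28
  Feb: +$363.14 → -$363.14
  Mar: +$363.14 → $0.00
Lowest trial balance = -$726.28 (Jan)
Initial deposit = cushion − low point = $726.28 − (-$726.28) = $1,452.56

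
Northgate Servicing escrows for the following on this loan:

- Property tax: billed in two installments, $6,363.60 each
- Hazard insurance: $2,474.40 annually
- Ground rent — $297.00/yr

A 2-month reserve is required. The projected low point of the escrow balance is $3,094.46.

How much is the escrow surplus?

Property tax = $6,363.60 × 2 = $12,727.20 per year
Hazard insurance = $2,474.40 per year
Ground rent = $297.00 per year
Total per year = $15,498.60
Per month = $15,498.60 / 12 = $1,291.55
Required cushion = 2 × $1,291.55 = $2,583.10
Excess over cushion: $3,094.46 − $2,583.10 = $511.36

$511.36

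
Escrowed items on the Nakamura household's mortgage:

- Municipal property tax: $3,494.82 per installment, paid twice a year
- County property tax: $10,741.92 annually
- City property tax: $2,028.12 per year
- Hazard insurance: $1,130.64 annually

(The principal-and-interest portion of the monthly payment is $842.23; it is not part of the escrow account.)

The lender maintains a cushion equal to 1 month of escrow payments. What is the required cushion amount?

Municipal property tax: $3,494.82 × 2 = $6,989.64/yr
County property tax: $10,741.92/yr
City property tax: $2,028.12/yr
Hazard insurance: $1,130.64/yr
Total annual escrow = $20,890.32
Per month = $20,890.32 ÷ 12 = $1,740.86
Required cushion = 1 × $1,740.86 = $1,740.86

$1,740.86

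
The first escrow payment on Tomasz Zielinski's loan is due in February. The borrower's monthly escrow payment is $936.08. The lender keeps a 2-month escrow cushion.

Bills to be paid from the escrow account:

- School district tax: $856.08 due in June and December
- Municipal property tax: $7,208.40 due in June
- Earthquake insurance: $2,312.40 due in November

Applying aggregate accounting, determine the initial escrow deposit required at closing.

$5,256.24

Cushion = 2 × $936.08 = $1,872.16
Trial balance (start $0, +$936.08 each month, − disbursements):
  Feb: +$936.08 → $936.08
  Mar: +$936.08 → $1,872.16
  Apr: +$936.08 → $2,808.24
  May: +$936.08 → $3,744.32
  Jun: +$936.08 − $8,064.48 → -$3,384.08
  Jul: +$936.08 → -$2,448.00
  Aug: +$936.08 → -$1,511.92
  Sep: +$936.08 → -$575.84
  Oct: +$936.08 → $360.24
  Nov: +$936.08 − $2,312.40 → -$1,016.08
  Dec: +$936.08 − $856.08 → -$936.08
  Jan: +$936.08 → $0.00
Lowest trial balance = -$3,384.08 (Jun)
Initial deposit = cushion − low point = $1,872.16 − (-$3,384.08) = $5,256.24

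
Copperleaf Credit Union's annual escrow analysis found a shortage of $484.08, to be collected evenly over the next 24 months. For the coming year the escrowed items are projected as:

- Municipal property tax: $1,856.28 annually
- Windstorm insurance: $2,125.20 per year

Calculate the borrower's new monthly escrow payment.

$351.96

Municipal property tax = $1,856.28
Windstorm insurance = $2,125.20
Combined annual = $3,981.48
Per month = $3,981.48 / 12 = $331.79
Monthly shortage recovery: $484.08 / 24 = $20.17
New monthly escrow = $331.79 + $20.17 = $351.96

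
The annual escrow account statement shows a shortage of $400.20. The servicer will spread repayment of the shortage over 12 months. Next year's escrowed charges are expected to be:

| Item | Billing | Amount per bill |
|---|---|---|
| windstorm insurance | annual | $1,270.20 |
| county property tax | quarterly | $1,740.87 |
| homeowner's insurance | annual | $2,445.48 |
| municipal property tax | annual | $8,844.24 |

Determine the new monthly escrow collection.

Windstorm insurance: $1,270.20
County property tax: $1,740.87 × 4 = $6,963.48
Homeowner's insurance: $2,445.48
Municipal property tax: $8,844.24
Yearly total = $1,270.20 + $6,963.48 + $2,445.48 + $8,844.24 = $19,523.40
Per month = $19,523.40 ÷ 12 = $1,626.95
Shortage spread = $400.20 ÷ 12 = $33.35/mo
Adjusted monthly = $1,626.95 + $33.35 = $1,660.30

$1,660.30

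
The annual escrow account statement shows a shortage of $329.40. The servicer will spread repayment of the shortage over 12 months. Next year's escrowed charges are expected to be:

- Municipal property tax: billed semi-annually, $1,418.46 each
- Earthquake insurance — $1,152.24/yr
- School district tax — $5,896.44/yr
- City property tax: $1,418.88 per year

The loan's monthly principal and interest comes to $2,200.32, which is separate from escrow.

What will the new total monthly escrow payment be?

$969.49

Municipal property tax = $1,418.46 × 2 = $2,836.92/yr
Earthquake insurance = $1,152.24/yr
School district tax = $5,896.44/yr
City property tax = $1,418.88/yr
Yearly total = $11,304.48
Monthly escrow = $11,304.48 ÷ 12 = $942.04
Monthly shortage recovery: $329.40 / 12 = $27.45
Adjusted monthly = $942.04 + $27.45 = $969.49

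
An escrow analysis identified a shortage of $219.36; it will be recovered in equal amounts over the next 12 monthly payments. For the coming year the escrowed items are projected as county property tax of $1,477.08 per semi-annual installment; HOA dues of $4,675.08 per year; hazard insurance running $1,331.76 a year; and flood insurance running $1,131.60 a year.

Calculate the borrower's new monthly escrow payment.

County property tax — $1,477.08 × 2 = $2,954.16 per year
HOA dues — $4,675.08 per year
Hazard insurance — $1,331.76 per year
Flood insurance — $1,131.60 per year
Total per year = $2,954.16 + $4,675.08 + $1,331.76 + $1,131.60 = $10,092.60
Base monthly escrow = $10,092.60 ÷ 12 = $841.05
Monthly shortage recovery: $219.36 ÷ 12 = $18.28
Adjusted monthly = $841.05 + $18.28 = $859.33

$859.33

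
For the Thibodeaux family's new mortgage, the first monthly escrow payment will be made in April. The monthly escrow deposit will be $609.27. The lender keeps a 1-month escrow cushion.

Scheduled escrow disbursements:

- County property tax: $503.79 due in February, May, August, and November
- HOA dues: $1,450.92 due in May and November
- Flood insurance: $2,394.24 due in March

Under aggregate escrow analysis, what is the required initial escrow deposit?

$1,345.44

Cushion = 1 × $609.27 = $609.27
Trial balance (start $0, +$609.27 each month, − disbursements):
  Apr: +$609.27 → $609.27
  May: +$609.27 − $1,954.71 → -$736.17
  Jun: +$609.27 → -$126.90
  Jul: +$609.27 → $482.37
  Aug: +$609.27 − $503.79 → $587.85
  Sep: +$609.27 → $1,197.12
  Oct: +$609.27 → $1,806.39
  Nov: +$609.27 − $1,954.71 → $460.95
  Dec: +$609.27 → $1,070.22
  Jan: +$609.27 → $1,679.49
  Feb: +$609.27 − $503.79 → $1,784.97
  Mar: +$609.27 − $2,394.24 → $0.00
Lowest trial balance = -$736.17 (May)
Initial deposit = cushion − low point = $609.27 − (-$736.17) = $1,345.44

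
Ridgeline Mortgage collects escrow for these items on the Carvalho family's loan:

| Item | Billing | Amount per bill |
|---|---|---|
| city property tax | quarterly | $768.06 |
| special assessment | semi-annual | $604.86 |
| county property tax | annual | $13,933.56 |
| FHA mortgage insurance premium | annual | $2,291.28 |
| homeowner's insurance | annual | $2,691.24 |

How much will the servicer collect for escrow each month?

City property tax: $768.06 × 4 = $3,072.24 annually
Special assessment: $604.86 × 2 = $1,209.72 annually
County property tax: $13,933.56 annually
FHA mortgage insurance premium: $2,291.28 annually
Homeowner's insurance: $2,691.24 annually
Total annual escrow = $23,198.04
Base monthly escrow = $23,198.04 / 12 = $1,933.17

$1,933.17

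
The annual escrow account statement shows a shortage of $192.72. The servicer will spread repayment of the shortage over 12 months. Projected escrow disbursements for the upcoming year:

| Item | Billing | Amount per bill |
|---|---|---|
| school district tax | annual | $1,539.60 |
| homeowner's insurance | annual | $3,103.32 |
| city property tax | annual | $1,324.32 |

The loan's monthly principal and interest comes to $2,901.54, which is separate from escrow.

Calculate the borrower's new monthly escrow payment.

School district tax — $1,539.60 per year
Homeowner's insurance — $3,103.32 per year
City property tax — $1,324.32 per year
Combined annual = $1,539.60 + $3,103.32 + $1,324.32 = $5,967.24
Per month = $5,967.24 ÷ 12 = $497.27
Shortage spread = $192.72 ÷ 12 = $16.06/mo
Adjusted monthly = $497.27 + $16.06 = $513.33

$513.33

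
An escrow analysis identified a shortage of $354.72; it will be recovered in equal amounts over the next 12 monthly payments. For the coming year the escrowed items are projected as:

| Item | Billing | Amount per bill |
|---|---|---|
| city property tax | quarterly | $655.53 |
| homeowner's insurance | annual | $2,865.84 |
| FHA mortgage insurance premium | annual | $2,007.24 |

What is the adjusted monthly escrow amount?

City property tax = $655.53 × 4 = $2,622.12 per year
Homeowner's insurance = $2,865.84 per year
FHA mortgage insurance premium = $2,007.24 per year
Yearly total = $7,495.20
Monthly = $7,495.20 / 12 = $624.60
Shortage per month = $354.72 / 12 = $29.56
New monthly escrow = $624.60 + $29.56 = $654.16

$654.16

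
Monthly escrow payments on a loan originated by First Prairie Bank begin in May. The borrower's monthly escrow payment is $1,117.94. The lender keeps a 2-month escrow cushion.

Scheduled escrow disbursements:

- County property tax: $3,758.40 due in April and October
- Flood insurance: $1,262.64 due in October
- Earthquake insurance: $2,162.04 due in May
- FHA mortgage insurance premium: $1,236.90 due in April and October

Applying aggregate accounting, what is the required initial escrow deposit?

$3,948.22

Cushion = 2 × $1,117.94 = $2,235.88
Trial balance (start $0, +$1,117.94 each month, − disbursements):
  May: +$1,117.94 − $2,162.04 → -$1,044.10
  Jun: +$1,117.94 → $73.84
  Jul: +$1,117.94 → $1,191.78
  Aug: +$1,117.94 → $2,309.72
  Sep: +$1,117.94 → $3,427.66
  Oct: +$1,117.94 − $6,257.94 → -$1,712.34
  Nov: +$1,117.94 → -$594.40
  Dec: +$1,117.94 → $523.54
  Jan: +$1,117.94 → $1,641.48
  Feb: +$1,117.94 → $2,759.42
  Mar: +$1,117.94 → $3,877.36
  Apr: +$1,117.94 − $4,995.30 → $0.00
Lowest trial balance = -$1,712.34 (Oct)
Initial deposit = cushion − low point = $2,235.88 − (-$1,712.34) = $3,948.22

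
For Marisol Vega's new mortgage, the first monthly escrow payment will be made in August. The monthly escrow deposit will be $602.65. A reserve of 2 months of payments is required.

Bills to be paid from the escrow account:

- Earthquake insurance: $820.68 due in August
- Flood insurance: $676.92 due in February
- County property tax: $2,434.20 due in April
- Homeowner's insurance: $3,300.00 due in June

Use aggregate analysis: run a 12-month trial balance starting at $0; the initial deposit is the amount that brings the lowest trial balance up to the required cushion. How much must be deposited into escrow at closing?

Cushion = 2 × $602.65 = $1,205.30
Trial balance (start $0, +$602.65 each month, − disbursements):
  Aug: +$602.65 − $820.68 → -$218.03
  Sep: +$602.65 → $384.62
  Oct: +$602.65 → $987.27
  Nov: +$602.65 → $1,589.92
  Dec: +$602.65 → $2,192.57
  Jan: +$602.65 → $2,795.22
  Feb: +$602.65 − $676.92 → $2,720.95
  Mar: +$602.65 → $3,323.60
  Apr: +$602.65 − $2,434.20 → $1,492.05
  May: +$602.65 → $2,094.70
  Jun: +$602.65 − $3,300.00 → -$602.65
  Jul: +$602.65 → $0.00
Lowest trial balance = -$602.65 (Jun)
Initial deposit = cushion − low point = $1,205.30 − (-$602.65) = $1,807.95

$1,807.95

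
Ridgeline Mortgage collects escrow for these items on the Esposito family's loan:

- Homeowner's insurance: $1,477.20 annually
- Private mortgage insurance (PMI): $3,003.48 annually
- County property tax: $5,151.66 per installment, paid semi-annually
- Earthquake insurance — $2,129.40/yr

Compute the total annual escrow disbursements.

Homeowner's insurance — $1,477.20
Private mortgage insurance (PMI) — $3,003.48
County property tax — $5,151.66 × 2 = $10,303.32
Earthquake insurance — $2,129.40
Combined annual = $1,477.20 + $3,003.48 + $10,303.32 + $2,129.40 = $16,913.40

$16,913.40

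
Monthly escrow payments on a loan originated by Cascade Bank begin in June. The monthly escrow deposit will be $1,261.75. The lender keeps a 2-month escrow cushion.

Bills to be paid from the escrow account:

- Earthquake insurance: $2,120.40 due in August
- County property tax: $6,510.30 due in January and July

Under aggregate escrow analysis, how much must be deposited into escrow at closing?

$7,570.50

Cushion = 2 × $1,261.75 = $2,523.50
Trial balance (start $0, +$1,261.75 each month, − disbursements):
  Jun: +$1,261.75 → $1,261.75
  Jul: +$1,261.75 − $6,510.30 → -$3,986.80
  Aug: +$1,261.75 − $2,120.40 → -$4,845.45
  Sep: +$1,261.75 → -$3,583.70
  Oct: +$1,261.75 → -$2,321.95
  Nov: +$1,261.75 → -$1,060.20
  Dec: +$1,261.75 → $201.55
  Jan: +$1,261.75 − $6,510.30 → -$5,047.00
  Feb: +$1,261.75 → -$3,785.25
  Mar: +$1,261.75 → -$2,523.50
  Apr: +$1,261.75 → -$1,261.75
  May: +$1,261.75 → $0.00
Lowest trial balance = -$5,047.00 (Jan)
Initial deposit = cushion − low point = $2,523.50 − (-$5,047.00) = $7,570.50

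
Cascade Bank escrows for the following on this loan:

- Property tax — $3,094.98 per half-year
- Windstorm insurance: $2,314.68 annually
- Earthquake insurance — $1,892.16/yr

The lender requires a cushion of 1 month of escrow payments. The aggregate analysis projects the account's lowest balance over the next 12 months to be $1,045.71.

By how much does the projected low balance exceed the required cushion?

$179.31

Property tax — $3,094.98 × 2 = $6,189.96
Windstorm insurance — $2,314.68
Earthquake insurance — $1,892.16
Annual escrow total = $6,189.96 + $2,314.68 + $1,892.16 = $10,396.80
Base monthly escrow = $10,396.80 / 12 = $866.40
Required cushion = 1 × $866.40 = $866.40
Surplus = $1,045.71 − $866.40 = $179.31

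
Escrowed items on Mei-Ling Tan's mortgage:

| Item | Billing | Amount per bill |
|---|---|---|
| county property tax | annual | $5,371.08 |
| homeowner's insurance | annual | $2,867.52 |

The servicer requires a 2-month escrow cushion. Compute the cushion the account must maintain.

$1,373.10

County property tax = $5,371.08
Homeowner's insurance = $2,867.52
Annual escrow total = $5,371.08 + $2,867.52 = $8,238.60
Per month = $8,238.60 ÷ 12 = $686.55
Cushion = 2 × $686.55 = $1,373.10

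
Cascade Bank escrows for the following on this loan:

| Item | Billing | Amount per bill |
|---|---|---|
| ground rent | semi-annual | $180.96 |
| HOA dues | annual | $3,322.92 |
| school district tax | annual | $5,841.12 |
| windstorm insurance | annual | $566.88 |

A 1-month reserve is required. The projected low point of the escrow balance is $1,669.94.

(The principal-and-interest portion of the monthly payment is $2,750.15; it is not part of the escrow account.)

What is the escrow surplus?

$828.87

Ground rent: $180.96 × 2 = $361.92
HOA dues: $3,322.92
School district tax: $5,841.12
Windstorm insurance: $566.88
Yearly total = $361.92 + $3,322.92 + $5,841.12 + $566.88 = $10,092.84
Base monthly escrow = $10,092.84 ÷ 12 = $841.07
Cushion = 1 × $841.07 = $841.07
Surplus = $1,669.94 − $841.07 = $828.87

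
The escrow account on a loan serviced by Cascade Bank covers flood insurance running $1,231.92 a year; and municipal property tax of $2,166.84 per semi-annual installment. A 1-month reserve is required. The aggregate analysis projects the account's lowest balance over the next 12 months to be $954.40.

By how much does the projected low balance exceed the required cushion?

$490.60

Flood insurance: $1,231.92 per year
Municipal property tax: $2,166.84 × 2 = $4,333.68 per year
Annual escrow total = $1,231.92 + $4,333.68 = $5,565.60
Monthly escrow = $5,565.60 / 12 = $463.80
Cushion = 1 × $463.80 = $463.80
Surplus = $954.40 − $463.80 = $490.60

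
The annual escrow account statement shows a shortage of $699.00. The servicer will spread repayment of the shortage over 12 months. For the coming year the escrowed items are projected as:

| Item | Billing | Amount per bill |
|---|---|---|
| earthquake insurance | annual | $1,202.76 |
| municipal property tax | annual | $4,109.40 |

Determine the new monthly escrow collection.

$500.93

Earthquake insurance = $1,202.76 annually
Municipal property tax = $4,109.40 annually
Yearly total = $1,202.76 + $4,109.40 = $5,312.16
Monthly escrow = $5,312.16 / 12 = $442.68
Shortage spread = $699.00 / 12 = $58.25/mo
Adjusted monthly = $442.68 + $58.25 = $500.93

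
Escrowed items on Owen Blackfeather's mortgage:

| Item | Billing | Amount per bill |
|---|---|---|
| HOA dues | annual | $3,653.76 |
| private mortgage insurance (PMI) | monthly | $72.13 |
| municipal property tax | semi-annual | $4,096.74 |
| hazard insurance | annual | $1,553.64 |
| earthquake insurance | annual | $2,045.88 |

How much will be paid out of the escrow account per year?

HOA dues — $3,653.76
Private mortgage insurance (PMI) — $72.13 × 12 = $865.56
Municipal property tax — $4,096.74 × 2 = $8,193.48
Hazard insurance — $1,553.64
Earthquake insurance — $2,045.88
Annual escrow total = $3,653.76 + $865.56 + $8,193.48 + $1,553.64 + $2,045.88 = $16,312.32

$16,312.32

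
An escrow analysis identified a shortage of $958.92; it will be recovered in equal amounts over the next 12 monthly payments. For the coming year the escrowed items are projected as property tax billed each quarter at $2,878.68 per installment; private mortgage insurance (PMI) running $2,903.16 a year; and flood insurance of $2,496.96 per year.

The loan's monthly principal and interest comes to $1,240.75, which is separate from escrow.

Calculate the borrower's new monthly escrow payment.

$1,489.48

Property tax = $2,878.68 × 4 = $11,514.72 annually
Private mortgage insurance (PMI) = $2,903.16 annually
Flood insurance = $2,496.96 annually
Total per year = $11,514.72 + $2,903.16 + $2,496.96 = $16,914.84
Monthly = $16,914.84 ÷ 12 = $1,409.57
Shortage per month = $958.92 ÷ 12 = $79.91
Adjusted monthly = $1,409.57 + $79.91 = $1,489.48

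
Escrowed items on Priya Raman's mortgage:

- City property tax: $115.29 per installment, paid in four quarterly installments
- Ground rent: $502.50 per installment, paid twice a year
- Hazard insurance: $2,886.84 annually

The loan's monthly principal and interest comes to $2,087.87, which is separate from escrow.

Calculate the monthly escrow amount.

City property tax: $115.29 × 4 = $461.16 per year
Ground rent: $502.50 × 2 = $1,005.00 per year
Hazard insurance: $2,886.84 per year
Total annual escrow = $4,353.00
Monthly escrow = $4,353.00 ÷ 12 = $362.75

$362.75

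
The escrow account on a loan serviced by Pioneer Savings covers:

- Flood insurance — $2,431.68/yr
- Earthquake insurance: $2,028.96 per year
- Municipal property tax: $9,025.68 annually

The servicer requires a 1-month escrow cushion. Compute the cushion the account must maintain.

$1,123.86

Flood insurance = $2,431.68
Earthquake insurance = $2,028.96
Municipal property tax = $9,025.68
Total per year = $13,486.32
Per month = $13,486.32 ÷ 12 = $1,123.86
Cushion = 1 × $1,123.86 = $1,123.86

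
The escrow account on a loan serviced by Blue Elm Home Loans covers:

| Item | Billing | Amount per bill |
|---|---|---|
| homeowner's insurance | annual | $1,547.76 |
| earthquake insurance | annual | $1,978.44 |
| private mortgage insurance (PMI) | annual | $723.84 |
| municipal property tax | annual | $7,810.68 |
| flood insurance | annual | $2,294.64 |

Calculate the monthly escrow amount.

Homeowner's insurance = $1,547.76 per year
Earthquake insurance = $1,978.44 per year
Private mortgage insurance (PMI) = $723.84 per year
Municipal property tax = $7,810.68 per year
Flood insurance = $2,294.64 per year
Yearly total = $1,547.76 + $1,978.44 + $723.84 + $7,810.68 + $2,294.64 = $14,355.36
Base monthly escrow = $14,355.36 / 12 = $1,196.28

$1,196.28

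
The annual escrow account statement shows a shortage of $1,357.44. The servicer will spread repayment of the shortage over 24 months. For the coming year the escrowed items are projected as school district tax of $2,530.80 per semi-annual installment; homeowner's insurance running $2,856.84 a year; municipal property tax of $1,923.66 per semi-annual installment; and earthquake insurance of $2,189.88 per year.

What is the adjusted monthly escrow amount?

$1,219.53

School district tax: $2,530.80 × 2 = $5,061.60 per year
Homeowner's insurance: $2,856.84 per year
Municipal property tax: $1,923.66 × 2 = $3,847.32 per year
Earthquake insurance: $2,189.88 per year
Yearly total = $13,955.64
Base monthly escrow = $13,955.64 ÷ 12 = $1,162.97
Monthly shortage recovery: $1,357.44 ÷ 24 = $56.56
New monthly escrow = $1,162.97 + $56.56 = $1,219.53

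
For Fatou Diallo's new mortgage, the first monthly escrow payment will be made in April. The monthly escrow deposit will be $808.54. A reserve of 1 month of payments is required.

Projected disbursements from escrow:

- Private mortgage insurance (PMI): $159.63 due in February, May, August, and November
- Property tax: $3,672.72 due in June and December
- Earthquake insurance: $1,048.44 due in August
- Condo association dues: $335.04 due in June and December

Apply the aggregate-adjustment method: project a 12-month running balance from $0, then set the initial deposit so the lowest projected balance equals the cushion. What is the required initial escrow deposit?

Cushion = 1 × $808.54 = $808.54
Trial balance (start $0, +$808.54 each month, − disbursements):
  Apr: +$808.54 → $808.54
  May: +$808.54 − $159.63 → $1,457.45
  Jun: +$808.54 − $4,007.76 → -$1,741.77
  Jul: +$808.54 → -$933.23
  Aug: +$808.54 − $1,208.07 → -$1,332.76
  Sep: +$808.54 → -$524.22
  Oct: +$808.54 → $284.32
  Nov: +$808.54 − $159.63 → $933.23
  Dec: +$808.54 − $4,007.76 → -$2,265.99
  Jan: +$808.54 → -$1,457.45
  Feb: +$808.54 − $159.63 → -$808.54
  Mar: +$808.54 → $0.00
Lowest trial balance = -$2,265.99 (Dec)
Initial deposit = cushion − low point = $808.54 − (-$2,265.99) = $3,074.53

$3,074.53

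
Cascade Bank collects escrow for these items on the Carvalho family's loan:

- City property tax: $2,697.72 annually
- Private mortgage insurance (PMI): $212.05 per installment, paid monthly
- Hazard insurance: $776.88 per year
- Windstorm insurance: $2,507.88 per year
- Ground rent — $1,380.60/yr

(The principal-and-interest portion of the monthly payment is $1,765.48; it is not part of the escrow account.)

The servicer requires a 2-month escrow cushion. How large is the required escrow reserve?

City property tax = $2,697.72 per year
Private mortgage insurance (PMI) = $212.05 × 12 = $2,544.60 per year
Hazard insurance = $776.88 per year
Windstorm insurance = $2,507.88 per year
Ground rent = $1,380.60 per year
Annual escrow total = $2,697.72 + $2,544.60 + $776.88 + $2,507.88 + $1,380.60 = $9,907.68
Monthly = $9,907.68 / 12 = $825.64
Cushion = 2 × $825.64 = $1,651.28

$1,651.28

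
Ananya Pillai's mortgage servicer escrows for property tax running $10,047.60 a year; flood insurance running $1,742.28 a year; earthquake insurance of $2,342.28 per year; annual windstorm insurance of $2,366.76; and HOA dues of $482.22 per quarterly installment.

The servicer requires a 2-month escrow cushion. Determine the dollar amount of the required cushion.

Property tax — $10,047.60/yr
Flood insurance — $1,742.28/yr
Earthquake insurance — $2,342.28/yr
Windstorm insurance — $2,366.76/yr
HOA dues — $482.22 × 4 = $1,928.88/yr
Total per year = $10,047.60 + $1,742.28 + $2,342.28 + $2,366.76 + $1,928.88 = $18,427.80
Base monthly escrow = $18,427.80 / 12 = $1,535.65
Cushion = 2 × $1,535.65 = $3,071.30

$3,071.30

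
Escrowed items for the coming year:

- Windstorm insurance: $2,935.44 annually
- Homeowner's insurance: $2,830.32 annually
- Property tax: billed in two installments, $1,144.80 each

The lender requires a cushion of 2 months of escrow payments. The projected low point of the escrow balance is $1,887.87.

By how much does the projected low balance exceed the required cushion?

$545.31

Windstorm insurance — $2,935.44 per year
Homeowner's insurance — $2,830.32 per year
Property tax — $1,144.80 × 2 = $2,289.60 per year
Yearly total = $2,935.44 + $2,830.32 + $2,289.60 = $8,055.36
Base monthly escrow = $8,055.36 ÷ 12 = $671.28
Required reserve = 2 × $671.28 = $1,342.56
Excess over cushion: $1,887.87 − $1,342.56 = $545.31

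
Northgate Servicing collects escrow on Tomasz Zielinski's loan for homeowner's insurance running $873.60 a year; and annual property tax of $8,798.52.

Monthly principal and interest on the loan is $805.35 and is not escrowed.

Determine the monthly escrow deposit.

$806.01

Homeowner's insurance: $873.60
Property tax: $8,798.52
Total per year = $9,672.12
Per month = $9,672.12 / 12 = $806.01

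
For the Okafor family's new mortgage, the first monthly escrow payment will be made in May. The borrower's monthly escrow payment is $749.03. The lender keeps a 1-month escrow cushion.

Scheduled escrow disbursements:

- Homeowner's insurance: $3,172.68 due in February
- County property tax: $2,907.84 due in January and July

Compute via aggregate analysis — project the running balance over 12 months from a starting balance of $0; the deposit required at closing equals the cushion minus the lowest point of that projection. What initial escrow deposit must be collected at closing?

Cushion = 1 × $749.03 = $749.03
Trial balance (start $0, +$749.03 each month, − disbursements):
  May: +$749.03 → $749.03
  Jun: +$749.03 → $1,498.06
  Jul: +$749.03 − $2,907.84 → -$660.75
  Aug: +$749.03 → $88.28
  Sep: +$749.03 → $837.31
  Oct: +$749.03 → $1,586.34
  Nov: +$749.03 → $2,335.37
  Dec: +$749.03 → $3,084.40
  Jan: +$749.03 − $2,907.84 → $925.59
  Feb: +$749.03 − $3,172.68 → -$1,498.06
  Mar: +$749.03 → -$749.03
  Apr: +$749.03 → $0.00
Lowest trial balance = -$1,498.06 (Feb)
Initial deposit = cushion − low point = $749.03 − (-$1,498.06) = $2,247.09

$2,247.09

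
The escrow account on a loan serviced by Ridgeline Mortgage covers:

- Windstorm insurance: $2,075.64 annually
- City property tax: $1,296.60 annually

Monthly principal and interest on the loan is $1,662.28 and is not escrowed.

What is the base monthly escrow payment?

Windstorm insurance: $2,075.64 per year
City property tax: $1,296.60 per year
Combined annual = $2,075.64 + $1,296.60 = $3,372.24
Base monthly escrow = $3,372.24 ÷ 12 = $281.02

$281.02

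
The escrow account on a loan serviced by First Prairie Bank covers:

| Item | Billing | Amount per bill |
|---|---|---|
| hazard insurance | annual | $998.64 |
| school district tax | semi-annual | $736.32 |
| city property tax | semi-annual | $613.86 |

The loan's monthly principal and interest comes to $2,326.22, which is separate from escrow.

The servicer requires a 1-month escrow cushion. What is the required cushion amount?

$308.25

Hazard insurance — $998.64 per year
School district tax — $736.32 × 2 = $1,472.64 per year
City property tax — $613.86 × 2 = $1,227.72 per year
Total annual escrow = $998.64 + $1,472.64 + $1,227.72 = $3,699.00
Per month = $3,699.00 / 12 = $308.25
Reserve = 1 × $308.25 = $308.25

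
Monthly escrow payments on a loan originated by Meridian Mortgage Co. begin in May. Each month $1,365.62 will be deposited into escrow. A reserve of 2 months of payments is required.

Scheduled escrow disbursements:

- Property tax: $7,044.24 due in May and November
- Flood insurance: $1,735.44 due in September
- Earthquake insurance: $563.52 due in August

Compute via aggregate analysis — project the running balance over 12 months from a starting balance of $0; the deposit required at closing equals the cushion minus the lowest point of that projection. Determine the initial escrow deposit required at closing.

Cushion = 2 × $1,365.62 = $2,731.24
Trial balance (start $0, +$1,365.62 each month, − disbursements):
  May: +$1,365.62 − $7,044.24 → -$5,678.62
  Jun: +$1,365.62 → -$4,313.00
  Jul: +$1,365.62 → -$2,947.38
  Aug: +$1,365.62 − $563.52 → -$2,145.28
  Sep: +$1,365.62 − $1,735.44 → -$2,515.10
  Oct: +$1,365.62 → -$1,149.48
  Nov: +$1,365.62 − $7,044.24 → -$6,828.10
  Dec: +$1,365.62 → -$5,462.48
  Jan: +$1,365.62 → -$4,096.86
  Feb: +$1,365.62 → -$2,731.24
  Mar: +$1,365.62 → -$1,365.62
  Apr: +$1,365.62 → $0.00
Lowest trial balance = -$6,828.10 (Nov)
Initial deposit = cushion − low point = $2,731.24 − (-$6,828.10) = $9,559.34

$9,559.34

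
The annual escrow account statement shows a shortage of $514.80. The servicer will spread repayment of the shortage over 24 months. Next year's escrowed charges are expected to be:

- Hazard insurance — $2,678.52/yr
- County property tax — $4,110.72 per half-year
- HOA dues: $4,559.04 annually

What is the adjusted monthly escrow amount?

Hazard insurance — $2,678.52/yr
County property tax — $4,110.72 × 2 = $8,221.44/yr
HOA dues — $4,559.04/yr
Total per year = $15,459.00
Monthly escrow = $15,459.00 / 12 = $1,288.25
Monthly shortage recovery: $514.80 ÷ 24 = $21.45
Adjusted monthly = $1,288.25 + $21.45 = $1,309.70

$1,309.70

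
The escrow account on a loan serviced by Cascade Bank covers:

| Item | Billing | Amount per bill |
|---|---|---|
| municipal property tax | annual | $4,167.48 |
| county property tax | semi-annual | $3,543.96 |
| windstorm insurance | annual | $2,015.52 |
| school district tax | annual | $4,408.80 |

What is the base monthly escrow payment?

Municipal property tax = $4,167.48
County property tax = $3,543.96 × 2 = $7,087.92
Windstorm insurance = $2,015.52
School district tax = $4,408.80
Annual escrow total = $4,167.48 + $7,087.92 + $2,015.52 + $4,408.80 = $17,679.72
Base monthly escrow = $17,679.72 / 12 = $1,473.31

$1,473.31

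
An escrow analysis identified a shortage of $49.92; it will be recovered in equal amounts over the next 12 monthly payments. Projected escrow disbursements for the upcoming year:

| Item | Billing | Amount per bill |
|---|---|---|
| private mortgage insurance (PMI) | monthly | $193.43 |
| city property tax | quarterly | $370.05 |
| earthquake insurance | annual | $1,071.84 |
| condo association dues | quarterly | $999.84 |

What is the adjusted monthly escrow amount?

Private mortgage insurance (PMI) = $193.43 × 12 = $2,321.16
City property tax = $370.05 × 4 = $1,480.20
Earthquake insurance = $1,071.84
Condo association dues = $999.84 × 4 = $3,999.36
Total per year = $2,321.16 + $1,480.20 + $1,071.84 + $3,999.36 = $8,872.56
Base monthly escrow = $8,872.56 ÷ 12 = $739.38
Shortage per month = $49.92 / 12 = $4.16
Adjusted monthly = $739.38 + $4.16 = $743.54

$743.54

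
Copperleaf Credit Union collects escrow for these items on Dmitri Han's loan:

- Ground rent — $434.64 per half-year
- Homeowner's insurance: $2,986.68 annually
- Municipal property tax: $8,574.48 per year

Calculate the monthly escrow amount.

$1,035.87

Ground rent — $434.64 × 2 = $869.28 annually
Homeowner's insurance — $2,986.68 annually
Municipal property tax — $8,574.48 annually
Annual escrow total = $869.28 + $2,986.68 + $8,574.48 = $12,430.44
Base monthly escrow = $12,430.44 / 12 = $1,035.87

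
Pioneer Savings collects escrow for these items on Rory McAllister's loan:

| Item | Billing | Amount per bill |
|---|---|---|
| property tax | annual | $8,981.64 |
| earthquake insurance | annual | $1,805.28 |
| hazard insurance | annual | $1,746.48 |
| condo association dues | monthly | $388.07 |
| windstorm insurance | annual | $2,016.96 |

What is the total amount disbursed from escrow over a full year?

Property tax — $8,981.64
Earthquake insurance — $1,805.28
Hazard insurance — $1,746.48
Condo association dues — $388.07 × 12 = $4,656.84
Windstorm insurance — $2,016.96
Total per year = $8,981.64 + $1,805.28 + $1,746.48 + $4,656.84 + $2,016.96 = $19,207.20

$19,207.20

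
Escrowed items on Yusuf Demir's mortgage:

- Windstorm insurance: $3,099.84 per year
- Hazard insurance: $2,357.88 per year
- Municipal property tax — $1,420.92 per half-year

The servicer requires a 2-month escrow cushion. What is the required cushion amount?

Windstorm insurance: $3,099.84 annually
Hazard insurance: $2,357.88 annually
Municipal property tax: $1,420.92 × 2 = $2,841.84 annually
Total per year = $8,299.56
Monthly = $8,299.56 / 12 = $691.63
Reserve = 2 × $691.63 = $1,383.26

$1,383.26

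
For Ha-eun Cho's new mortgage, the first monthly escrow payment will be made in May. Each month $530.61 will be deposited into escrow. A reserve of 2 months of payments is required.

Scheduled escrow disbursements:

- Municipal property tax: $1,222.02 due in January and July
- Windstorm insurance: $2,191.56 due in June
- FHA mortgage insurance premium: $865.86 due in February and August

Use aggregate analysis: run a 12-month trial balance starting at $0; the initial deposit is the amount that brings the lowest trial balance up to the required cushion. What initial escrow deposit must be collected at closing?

$3,218.22

Cushion = 2 × $530.61 = $1,061.22
Trial balance (start $0, +$530.61 each month, − disbursements):
  May: +$530.61 → $530.61
  Jun: +$530.61 − $2,191.56 → -$1,130.34
  Jul: +$530.61 − $1,222.02 → -$1,821.75
  Aug: +$530.61 − $865.86 → -$2,157.00
  Sep: +$530.61 → -$1,626.39
  Oct: +$530.61 → -$1,095.78
  Nov: +$530.61 → -$565.17
  Dec: +$530.61 → -$34.56
  Jan: +$530.61 − $1,222.02 → -$725.97
  Feb: +$530.61 − $865.86 → -$1,061.22
  Mar: +$530.61 → -$530.61
  Apr: +$530.61 → $0.00
Lowest trial balance = -$2,157.00 (Aug)
Initial deposit = cushion − low point = $1,061.22 − (-$2,157.00) = $3,218.22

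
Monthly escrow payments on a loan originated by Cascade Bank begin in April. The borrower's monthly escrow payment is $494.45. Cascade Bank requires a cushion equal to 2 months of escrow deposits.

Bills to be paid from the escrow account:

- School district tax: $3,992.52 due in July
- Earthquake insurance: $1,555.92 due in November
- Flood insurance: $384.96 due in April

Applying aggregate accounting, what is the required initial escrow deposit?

Cushion = 2 × $494.45 = $988.90
Trial balance (start $0, +$494.45 each month, − disbursements):
  Apr: +$494.45 − $384.96 → $109.49
  May: +$494.45 → $603.94
  Jun: +$494.45 → $1,098.39
  Jul: +$494.45 − $3,992.52 → -$2,399.68
  Aug: +$494.45 → -$1,905.23
  Sep: +$494.45 → -$1,410.78
  Oct: +$494.45 → -$916.33
  Nov: +$494.45 − $1,555.92 → -$1,977.80
  Dec: +$494.45 → -$1,483.35
  Jan: +$494.45 → -$988.90
  Feb: +$494.45 → -$494.45
  Mar: +$494.45 → $0.00
Lowest trial balance = -$2,399.68 (Jul)
Initial deposit = cushion − low point = $988.90 − (-$2,399.68) = $3,388.58

$3,388.58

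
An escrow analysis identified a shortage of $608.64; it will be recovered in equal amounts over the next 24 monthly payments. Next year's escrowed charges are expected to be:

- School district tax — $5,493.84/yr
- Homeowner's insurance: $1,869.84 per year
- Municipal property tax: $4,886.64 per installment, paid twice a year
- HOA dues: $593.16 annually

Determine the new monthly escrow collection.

$1,502.87

School district tax: $5,493.84 per year
Homeowner's insurance: $1,869.84 per year
Municipal property tax: $4,886.64 × 2 = $9,773.28 per year
HOA dues: $593.16 per year
Total per year = $17,730.12
Monthly escrow = $17,730.12 / 12 = $1,477.51
Shortage per month = $608.64 ÷ 24 = $25.36
New monthly escrow = $1,477.51 + $25.36 = $1,502.87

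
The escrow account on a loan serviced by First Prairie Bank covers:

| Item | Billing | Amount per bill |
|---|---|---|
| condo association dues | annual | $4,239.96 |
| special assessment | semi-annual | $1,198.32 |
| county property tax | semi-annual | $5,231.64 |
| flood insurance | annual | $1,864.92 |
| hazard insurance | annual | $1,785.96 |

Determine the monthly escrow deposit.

Condo association dues — $4,239.96 annually
Special assessment — $1,198.32 × 2 = $2,396.64 annually
County property tax — $5,231.64 × 2 = $10,463.28 annually
Flood insurance — $1,864.92 annually
Hazard insurance — $1,785.96 annually
Total per year = $4,239.96 + $2,396.64 + $10,463.28 + $1,864.92 + $1,785.96 = $20,750.76
Monthly = $20,750.76 / 12 = $1,729.23

$1,729.23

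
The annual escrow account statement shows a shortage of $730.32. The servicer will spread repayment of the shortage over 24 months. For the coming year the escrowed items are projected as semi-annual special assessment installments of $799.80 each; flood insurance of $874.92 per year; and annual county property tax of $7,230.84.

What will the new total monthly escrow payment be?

$839.21

Special assessment: $799.80 × 2 = $1,599.60 annually
Flood insurance: $874.92 annually
County property tax: $7,230.84 annually
Yearly total = $1,599.60 + $874.92 + $7,230.84 = $9,705.36
Base monthly escrow = $9,705.36 ÷ 12 = $808.78
Monthly shortage recovery: $730.32 ÷ 24 = $30.43
New monthly escrow = $808.78 + $30.43 = $839.21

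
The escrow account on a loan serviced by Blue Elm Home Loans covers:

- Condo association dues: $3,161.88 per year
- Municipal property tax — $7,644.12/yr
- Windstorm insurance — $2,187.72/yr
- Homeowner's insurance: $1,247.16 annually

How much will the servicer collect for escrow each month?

Condo association dues: $3,161.88/yr
Municipal property tax: $7,644.12/yr
Windstorm insurance: $2,187.72/yr
Homeowner's insurance: $1,247.16/yr
Combined annual = $3,161.88 + $7,644.12 + $2,187.72 + $1,247.16 = $14,240.88
Monthly escrow = $14,240.88 / 12 = $1,186.74

$1,186.74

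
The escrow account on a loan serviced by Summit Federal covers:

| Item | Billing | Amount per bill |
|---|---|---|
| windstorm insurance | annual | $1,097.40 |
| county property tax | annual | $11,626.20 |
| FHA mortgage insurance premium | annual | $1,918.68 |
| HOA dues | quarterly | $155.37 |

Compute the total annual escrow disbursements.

$15,263.76

Windstorm insurance: $1,097.40
County property tax: $11,626.20
FHA mortgage insurance premium: $1,918.68
HOA dues: $155.37 × 4 = $621.48
Yearly total = $15,263.76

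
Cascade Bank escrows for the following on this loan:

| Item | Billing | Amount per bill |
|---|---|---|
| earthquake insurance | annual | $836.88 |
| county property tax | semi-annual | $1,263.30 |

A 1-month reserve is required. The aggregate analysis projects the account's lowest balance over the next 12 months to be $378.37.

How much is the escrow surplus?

$98.08

Earthquake insurance: $836.88
County property tax: $1,263.30 × 2 = $2,526.60
Annual escrow total = $836.88 + $2,526.60 = $3,363.48
Base monthly escrow = $3,363.48 / 12 = $280.29
Required cushion = 1 × $280.29 = $280.29
Surplus = $378.37 − $280.29 = $98.08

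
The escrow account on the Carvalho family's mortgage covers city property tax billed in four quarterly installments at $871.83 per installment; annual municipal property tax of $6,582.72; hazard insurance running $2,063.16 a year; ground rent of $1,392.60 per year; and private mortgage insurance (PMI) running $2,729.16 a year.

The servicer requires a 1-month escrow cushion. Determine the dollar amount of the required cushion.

City property tax = $871.83 × 4 = $3,487.32 per year
Municipal property tax = $6,582.72 per year
Hazard insurance = $2,063.16 per year
Ground rent = $1,392.60 per year
Private mortgage insurance (PMI) = $2,729.16 per year
Total per year = $3,487.32 + $6,582.72 + $2,063.16 + $1,392.60 + $2,729.16 = $16,254.96
Base monthly escrow = $16,254.96 / 12 = $1,354.58
Required cushion = 1 × $1,354.58 = $1,354.58

$1,354.58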